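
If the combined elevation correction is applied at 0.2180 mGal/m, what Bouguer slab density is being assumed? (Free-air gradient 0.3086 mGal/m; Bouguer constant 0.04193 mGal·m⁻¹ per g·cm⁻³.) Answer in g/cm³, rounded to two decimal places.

2.16

0.2180 = 0.3086 − 0.04193 × ρ
ρ = (0.3086 − 0.2180) / 0.04193 = 2.16 g/cm³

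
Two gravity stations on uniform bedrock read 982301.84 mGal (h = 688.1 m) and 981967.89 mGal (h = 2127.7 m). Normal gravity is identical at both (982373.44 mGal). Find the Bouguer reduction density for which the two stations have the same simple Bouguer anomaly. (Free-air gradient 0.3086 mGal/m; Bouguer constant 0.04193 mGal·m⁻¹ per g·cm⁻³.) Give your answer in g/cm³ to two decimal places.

1.83

Δg_obs = 981967.89 − 982301.84 = -333.95 mGal over Δh = 2127.7 − 688.1 = 1439.6 m
Equal Bouguer anomalies ⇒ Δg_obs + (0.3086 − 0.04193ρ)·Δh = 0
0.3086 − 0.04193ρ = −Δg_obs/Δh = 0.23197
ρ = (0.3086 − 0.23197) / 0.04193 = 1.83 g/cm³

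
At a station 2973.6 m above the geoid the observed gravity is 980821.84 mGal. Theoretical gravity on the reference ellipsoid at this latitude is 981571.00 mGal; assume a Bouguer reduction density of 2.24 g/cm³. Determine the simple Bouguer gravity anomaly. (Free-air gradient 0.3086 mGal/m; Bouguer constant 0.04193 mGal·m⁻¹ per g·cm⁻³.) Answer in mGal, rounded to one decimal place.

-110.8

Free-air correction = 0.3086 × 2973.6 = 917.65 mGal
Free-air anomaly = 980821.84 − 981571.00 + (917.65) = 168.49 mGal
Bouguer slab correction = 0.04193 × 2.24 × 2973.6 = 279.29 mGal
Simple Bouguer anomaly = 168.49 − (279.29) = -110.80 mGal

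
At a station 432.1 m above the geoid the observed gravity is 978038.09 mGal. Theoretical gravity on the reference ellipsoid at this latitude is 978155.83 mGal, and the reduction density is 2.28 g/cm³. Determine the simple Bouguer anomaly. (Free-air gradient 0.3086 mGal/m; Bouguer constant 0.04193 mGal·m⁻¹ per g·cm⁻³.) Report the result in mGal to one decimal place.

Free-air correction = 0.3086 × 432.1 = 133.35 mGal
Free-air anomaly = 978038.09 − 978155.83 + (133.35) = 15.61 mGal
Bouguer slab correction = 0.04193 × 2.28 × 432.1 = 41.31 mGal
Simple Bouguer anomaly = 15.61 − (41.31) = -25.70 mGal

-25.7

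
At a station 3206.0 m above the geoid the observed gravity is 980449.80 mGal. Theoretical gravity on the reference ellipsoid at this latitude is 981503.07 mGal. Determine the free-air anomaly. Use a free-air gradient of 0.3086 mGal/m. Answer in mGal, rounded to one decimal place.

-63.9

Free-air correction = 0.3086 × 3206.0 = 989.37 mGal
Free-air anomaly = 980449.80 − 981503.07 + (989.37) = -63.90 mGal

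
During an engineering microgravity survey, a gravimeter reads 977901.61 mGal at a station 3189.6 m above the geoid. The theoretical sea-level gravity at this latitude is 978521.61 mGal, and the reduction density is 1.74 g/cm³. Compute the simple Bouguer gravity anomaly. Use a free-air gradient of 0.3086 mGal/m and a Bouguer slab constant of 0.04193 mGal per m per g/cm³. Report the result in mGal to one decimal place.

131.6

Free-air correction = 0.3086 × 3189.6 = 984.31 mGal
Free-air anomaly = 977901.61 − 978521.61 + (984.31) = 364.31 mGal
Bouguer slab correction = 0.04193 × 1.74 × 3189.6 = 232.71 mGal
Simple Bouguer anomaly = 364.31 − (232.71) = 131.60 mGal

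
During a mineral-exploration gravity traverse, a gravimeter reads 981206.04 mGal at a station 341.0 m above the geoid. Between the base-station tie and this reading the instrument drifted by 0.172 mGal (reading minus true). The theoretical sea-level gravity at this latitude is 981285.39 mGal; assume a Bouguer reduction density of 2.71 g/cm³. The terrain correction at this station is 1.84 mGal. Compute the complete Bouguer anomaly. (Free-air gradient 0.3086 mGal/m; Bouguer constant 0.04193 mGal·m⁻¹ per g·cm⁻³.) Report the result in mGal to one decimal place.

Drift-corrected reading = 981206.04 − (0.172) = 981205.868 mGal
Free-air correction = 0.3086 × 341.0 = 105.23 mGal
Free-air anomaly = 981205.868 − 981285.39 + (105.23) = 25.708 mGal
Bouguer slab correction = 0.04193 × 2.71 × 341.0 = 38.75 mGal
Simple Bouguer anomaly = 25.708 − (38.75) = -13.042 mGal
Complete Bouguer anomaly = -13.042 + 1.84 = -11.202 mGal

-11.2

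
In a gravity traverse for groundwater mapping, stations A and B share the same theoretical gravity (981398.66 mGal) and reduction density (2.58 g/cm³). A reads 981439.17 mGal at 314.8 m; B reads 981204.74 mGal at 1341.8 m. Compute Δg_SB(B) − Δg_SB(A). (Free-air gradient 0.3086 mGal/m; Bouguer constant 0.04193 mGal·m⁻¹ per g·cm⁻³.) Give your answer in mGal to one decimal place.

-28.6

Δg_SB(A) = 981439.17 − 981398.66 + 0.3086×314.8 − 0.04193×2.58×314.8 = 103.60 mGal
Δg_SB(B) = 981204.74 − 981398.66 + 0.3086×1341.8 − 0.04193×2.58×1341.8 = 75.00 mGal
Difference = 75.00 − (103.60) = -28.60 mGal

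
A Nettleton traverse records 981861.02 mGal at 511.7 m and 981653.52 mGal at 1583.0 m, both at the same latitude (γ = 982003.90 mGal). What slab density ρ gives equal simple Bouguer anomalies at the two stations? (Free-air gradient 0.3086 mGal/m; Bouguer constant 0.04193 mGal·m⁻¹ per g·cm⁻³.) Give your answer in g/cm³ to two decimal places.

Δg_obs = 981653.52 − 981861.02 = -207.50 mGal over Δh = 1583.0 − 511.7 = 1071.3 m
Equal Bouguer anomalies ⇒ Δg_obs + (0.3086 − 0.04193ρ)·Δh = 0
0.3086 − 0.04193ρ = −Δg_obs/Δh = 0.19369
ρ = (0.3086 − 0.19369) / 0.04193 = 2.74 g/cm³

2.74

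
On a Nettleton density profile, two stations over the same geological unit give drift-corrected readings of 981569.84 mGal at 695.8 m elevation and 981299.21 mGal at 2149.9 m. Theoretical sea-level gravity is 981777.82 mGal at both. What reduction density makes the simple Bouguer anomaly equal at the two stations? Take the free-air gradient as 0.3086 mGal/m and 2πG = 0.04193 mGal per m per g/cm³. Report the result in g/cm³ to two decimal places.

Δg_obs = 981299.21 − 981569.84 = -270.63 mGal over Δh = 2149.9 − 695.8 = 1454.1 m
Equal Bouguer anomalies ⇒ Δg_obs + (0.3086 − 0.04193ρ)·Δh = 0
0.3086 − 0.04193ρ = −Δg_obs/Δh = 0.18612
ρ = (0.3086 − 0.18612) / 0.04193 = 2.92 g/cm³

2.92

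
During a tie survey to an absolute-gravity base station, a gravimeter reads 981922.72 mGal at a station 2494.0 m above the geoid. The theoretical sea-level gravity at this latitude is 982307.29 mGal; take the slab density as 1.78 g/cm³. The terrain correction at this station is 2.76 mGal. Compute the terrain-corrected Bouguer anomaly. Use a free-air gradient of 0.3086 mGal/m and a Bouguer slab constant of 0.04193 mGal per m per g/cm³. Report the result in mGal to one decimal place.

Free-air correction = 0.3086 × 2494.0 = 769.65 mGal
Free-air anomaly = 981922.72 − 982307.29 + (769.65) = 385.08 mGal
Bouguer slab correction = 0.04193 × 1.78 × 2494.0 = 186.14 mGal
Simple Bouguer anomaly = 385.08 − (186.14) = 198.94 mGal
Complete Bouguer anomaly = 198.94 + 2.76 = 201.70 mGal

201.7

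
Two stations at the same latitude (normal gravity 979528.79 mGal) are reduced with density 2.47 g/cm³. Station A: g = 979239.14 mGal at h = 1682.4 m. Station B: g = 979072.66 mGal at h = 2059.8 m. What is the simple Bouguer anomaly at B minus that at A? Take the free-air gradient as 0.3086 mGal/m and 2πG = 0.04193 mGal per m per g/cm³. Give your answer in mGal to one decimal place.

-89.1

Δg_SB(A) = 979239.14 − 979528.79 + 0.3086×1682.4 − 0.04193×2.47×1682.4 = 55.30 mGal
Δg_SB(B) = 979072.66 − 979528.79 + 0.3086×2059.8 − 0.04193×2.47×2059.8 = -33.80 mGal
Difference = -33.80 − (55.30) = -89.10 mGal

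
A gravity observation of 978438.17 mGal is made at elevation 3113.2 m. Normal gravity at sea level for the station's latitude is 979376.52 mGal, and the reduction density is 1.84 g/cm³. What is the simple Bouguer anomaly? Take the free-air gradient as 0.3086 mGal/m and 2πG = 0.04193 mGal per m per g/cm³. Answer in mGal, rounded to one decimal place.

Free-air correction = 0.3086 × 3113.2 = 960.73 mGal
Free-air anomaly = 978438.17 − 979376.52 + (960.73) = 22.38 mGal
Bouguer slab correction = 0.04193 × 1.84 × 3113.2 = 240.19 mGal
Simple Bouguer anomaly = 22.38 − (240.19) = -217.81 mGal

-217.8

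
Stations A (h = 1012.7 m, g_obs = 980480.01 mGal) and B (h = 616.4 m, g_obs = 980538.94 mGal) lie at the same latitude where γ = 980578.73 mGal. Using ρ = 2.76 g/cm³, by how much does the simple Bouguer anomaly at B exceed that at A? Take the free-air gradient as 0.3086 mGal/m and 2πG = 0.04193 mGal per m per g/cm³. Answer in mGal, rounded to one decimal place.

-17.5

Δg_SB(A) = 980480.01 − 980578.73 + 0.3086×1012.7 − 0.04193×2.76×1012.7 = 96.60 mGal
Δg_SB(B) = 980538.94 − 980578.73 + 0.3086×616.4 − 0.04193×2.76×616.4 = 79.10 mGal
Difference = 79.10 − (96.60) = -17.50 mGal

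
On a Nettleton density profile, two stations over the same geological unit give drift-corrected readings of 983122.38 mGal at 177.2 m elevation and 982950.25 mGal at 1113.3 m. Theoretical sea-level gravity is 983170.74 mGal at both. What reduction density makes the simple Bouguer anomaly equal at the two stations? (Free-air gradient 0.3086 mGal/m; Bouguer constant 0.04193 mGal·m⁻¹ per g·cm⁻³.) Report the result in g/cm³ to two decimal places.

Δg_obs = 982950.25 − 983122.38 = -172.13 mGal over Δh = 1113.3 − 177.2 = 936.1 m
Equal Bouguer anomalies ⇒ Δg_obs + (0.3086 − 0.04193ρ)·Δh = 0
0.3086 − 0.04193ρ = −Δg_obs/Δh = 0.18388
ρ = (0.3086 − 0.18388) / 0.04193 = 2.97 g/cm³

2.97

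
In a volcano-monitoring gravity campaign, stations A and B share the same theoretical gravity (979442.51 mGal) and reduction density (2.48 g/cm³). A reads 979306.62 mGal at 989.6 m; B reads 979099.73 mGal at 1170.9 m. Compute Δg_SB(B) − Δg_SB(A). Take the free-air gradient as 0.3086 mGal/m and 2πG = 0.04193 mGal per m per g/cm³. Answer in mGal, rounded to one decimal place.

Δg_SB(A) = 979306.62 − 979442.51 + 0.3086×989.6 − 0.04193×2.48×989.6 = 66.60 mGal
Δg_SB(B) = 979099.73 − 979442.51 + 0.3086×1170.9 − 0.04193×2.48×1170.9 = -103.20 mGal
Difference = -103.20 − (66.60) = -169.80 mGal

-169.8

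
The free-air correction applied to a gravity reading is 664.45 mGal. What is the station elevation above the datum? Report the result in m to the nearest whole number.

2153

h = 664.45 / 0.3086 = 2153.11 m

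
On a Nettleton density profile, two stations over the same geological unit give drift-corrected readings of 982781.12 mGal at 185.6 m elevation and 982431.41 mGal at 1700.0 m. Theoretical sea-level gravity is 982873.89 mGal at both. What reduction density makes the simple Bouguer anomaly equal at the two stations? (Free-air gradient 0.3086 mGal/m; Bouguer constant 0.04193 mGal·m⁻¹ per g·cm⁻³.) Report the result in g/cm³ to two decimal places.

Δg_obs = 982431.41 − 982781.12 = -349.71 mGal over Δh = 1700.0 − 185.6 = 1514.4 m
Equal Bouguer anomalies ⇒ Δg_obs + (0.3086 − 0.04193ρ)·Δh = 0
0.3086 − 0.04193ρ = −Δg_obs/Δh = 0.23092
ρ = (0.3086 − 0.23092) / 0.04193 = 1.85 g/cm³

1.85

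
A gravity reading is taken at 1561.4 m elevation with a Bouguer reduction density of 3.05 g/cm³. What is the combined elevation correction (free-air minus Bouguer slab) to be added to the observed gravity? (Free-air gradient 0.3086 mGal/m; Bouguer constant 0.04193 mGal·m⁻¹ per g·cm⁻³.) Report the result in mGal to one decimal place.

282.2

Combined gradient = 0.3086 − 0.04193 × 3.05 = 0.1807135 mGal/m
Combined elevation correction = 0.1807135 × 1561.4 = 282.2 mGal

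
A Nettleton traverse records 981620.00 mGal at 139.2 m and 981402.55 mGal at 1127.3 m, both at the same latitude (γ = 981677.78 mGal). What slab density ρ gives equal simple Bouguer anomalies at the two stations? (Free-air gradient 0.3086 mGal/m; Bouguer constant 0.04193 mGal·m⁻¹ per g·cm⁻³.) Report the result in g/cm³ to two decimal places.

2.11

Δg_obs = 981402.55 − 981620.00 = -217.45 mGal over Δh = 1127.3 − 139.2 = 988.1 m
Equal Bouguer anomalies ⇒ Δg_obs + (0.3086 − 0.04193ρ)·Δh = 0
0.3086 − 0.04193ρ = −Δg_obs/Δh = 0.22007
ρ = (0.3086 − 0.22007) / 0.04193 = 2.11 g/cm³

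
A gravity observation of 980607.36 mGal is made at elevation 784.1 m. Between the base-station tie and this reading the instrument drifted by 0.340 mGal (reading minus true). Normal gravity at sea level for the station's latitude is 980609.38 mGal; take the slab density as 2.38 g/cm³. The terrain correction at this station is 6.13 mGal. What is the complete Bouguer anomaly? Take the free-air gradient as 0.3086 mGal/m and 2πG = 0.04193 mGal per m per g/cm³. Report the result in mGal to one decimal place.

167.5

Drift-corrected reading = 980607.36 − (0.340) = 980607.020 mGal
Free-air correction = 0.3086 × 784.1 = 241.97 mGal
Free-air anomaly = 980607.020 − 980609.38 + (241.97) = 239.610 mGal
Bouguer slab correction = 0.04193 × 2.38 × 784.1 = 78.25 mGal
Simple Bouguer anomaly = 239.610 − (78.25) = 161.360 mGal
Complete Bouguer anomaly = 161.360 + 6.13 = 167.490 mGal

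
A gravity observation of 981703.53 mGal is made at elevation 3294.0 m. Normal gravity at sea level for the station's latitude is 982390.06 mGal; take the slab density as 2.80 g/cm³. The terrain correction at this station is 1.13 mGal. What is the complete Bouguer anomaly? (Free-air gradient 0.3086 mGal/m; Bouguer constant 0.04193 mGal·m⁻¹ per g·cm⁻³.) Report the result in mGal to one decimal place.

Free-air correction = 0.3086 × 3294.0 = 1016.53 mGal
Free-air anomaly = 981703.53 − 982390.06 + (1016.53) = 330.00 mGal
Bouguer slab correction = 0.04193 × 2.80 × 3294.0 = 386.73 mGal
Simple Bouguer anomaly = 330.00 − (386.73) = -56.73 mGal
Complete Bouguer anomaly = -56.73 + 1.13 = -55.60 mGal

-55.6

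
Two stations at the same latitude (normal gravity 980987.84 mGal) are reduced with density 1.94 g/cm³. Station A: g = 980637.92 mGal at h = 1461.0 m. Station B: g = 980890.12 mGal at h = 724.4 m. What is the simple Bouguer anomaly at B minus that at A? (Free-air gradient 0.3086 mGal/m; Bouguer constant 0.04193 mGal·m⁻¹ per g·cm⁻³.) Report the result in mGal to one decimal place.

Δg_SB(A) = 980637.92 − 980987.84 + 0.3086×1461.0 − 0.04193×1.94×1461.0 = -17.90 mGal
Δg_SB(B) = 980890.12 − 980987.84 + 0.3086×724.4 − 0.04193×1.94×724.4 = 66.90 mGal
Difference = 66.90 − (-17.90) = 84.80 mGal

84.8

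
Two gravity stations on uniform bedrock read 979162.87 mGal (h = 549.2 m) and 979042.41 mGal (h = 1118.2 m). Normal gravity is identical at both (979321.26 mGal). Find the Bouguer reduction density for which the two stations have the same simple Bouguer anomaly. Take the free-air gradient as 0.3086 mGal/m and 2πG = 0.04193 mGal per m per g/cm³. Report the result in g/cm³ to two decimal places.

Δg_obs = 979042.41 − 979162.87 = -120.46 mGal over Δh = 1118.2 − 549.2 = 569.0 m
Equal Bouguer anomalies ⇒ Δg_obs + (0.3086 − 0.04193ρ)·Δh = 0
0.3086 − 0.04193ρ = −Δg_obs/Δh = 0.21170
ρ = (0.3086 − 0.21170) / 0.04193 = 2.31 g/cm³

2.31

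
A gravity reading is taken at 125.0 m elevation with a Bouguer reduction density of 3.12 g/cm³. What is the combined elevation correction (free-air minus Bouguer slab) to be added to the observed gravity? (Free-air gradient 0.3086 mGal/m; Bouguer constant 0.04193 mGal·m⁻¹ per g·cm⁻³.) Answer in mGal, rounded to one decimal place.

22.2

Combined gradient = 0.3086 − 0.04193 × 3.12 = 0.1777784 mGal/m
Combined elevation correction = 0.1777784 × 125.0 = 22.2 mGal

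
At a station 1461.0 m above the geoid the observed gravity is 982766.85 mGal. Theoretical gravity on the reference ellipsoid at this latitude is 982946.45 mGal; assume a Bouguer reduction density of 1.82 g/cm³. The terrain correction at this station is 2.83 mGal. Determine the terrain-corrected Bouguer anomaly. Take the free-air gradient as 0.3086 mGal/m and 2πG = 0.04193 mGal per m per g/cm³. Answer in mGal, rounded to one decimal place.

162.6

Free-air correction = 0.3086 × 1461.0 = 450.86 mGal
Free-air anomaly = 982766.85 − 982946.45 + (450.86) = 271.26 mGal
Bouguer slab correction = 0.04193 × 1.82 × 1461.0 = 111.49 mGal
Simple Bouguer anomaly = 271.26 − (111.49) = 159.77 mGal
Complete Bouguer anomaly = 159.77 + 2.83 = 162.60 mGal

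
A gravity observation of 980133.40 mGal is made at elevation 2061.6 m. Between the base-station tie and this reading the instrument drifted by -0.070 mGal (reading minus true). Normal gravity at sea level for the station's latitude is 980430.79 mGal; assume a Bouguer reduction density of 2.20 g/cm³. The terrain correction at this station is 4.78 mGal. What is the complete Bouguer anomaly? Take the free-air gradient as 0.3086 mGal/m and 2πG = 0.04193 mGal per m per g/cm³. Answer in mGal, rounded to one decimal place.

153.5

Drift-corrected reading = 980133.40 − (-0.070) = 980133.470 mGal
Free-air correction = 0.3086 × 2061.6 = 636.21 mGal
Free-air anomaly = 980133.470 − 980430.79 + (636.21) = 338.890 mGal
Bouguer slab correction = 0.04193 × 2.20 × 2061.6 = 190.17 mGal
Simple Bouguer anomaly = 338.890 − (190.17) = 148.720 mGal
Complete Bouguer anomaly = 148.720 + 4.78 = 153.500 mGal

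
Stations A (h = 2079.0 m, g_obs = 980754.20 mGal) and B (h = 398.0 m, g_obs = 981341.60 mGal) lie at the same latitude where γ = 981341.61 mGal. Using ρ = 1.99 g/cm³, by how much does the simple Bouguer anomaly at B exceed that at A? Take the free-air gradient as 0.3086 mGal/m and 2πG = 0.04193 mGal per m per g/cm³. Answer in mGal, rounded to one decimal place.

208.9

Δg_SB(A) = 980754.20 − 981341.61 + 0.3086×2079.0 − 0.04193×1.99×2079.0 = -119.30 mGal
Δg_SB(B) = 981341.60 − 981341.61 + 0.3086×398.0 − 0.04193×1.99×398.0 = 89.60 mGal
Difference = 89.60 − (-119.30) = 208.90 mGal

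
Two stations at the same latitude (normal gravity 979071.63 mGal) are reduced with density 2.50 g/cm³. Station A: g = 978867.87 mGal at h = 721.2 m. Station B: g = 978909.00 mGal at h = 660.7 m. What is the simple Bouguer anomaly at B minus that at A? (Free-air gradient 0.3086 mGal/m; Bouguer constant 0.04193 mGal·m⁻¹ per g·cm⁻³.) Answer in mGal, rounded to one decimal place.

28.8

Δg_SB(A) = 978867.87 − 979071.63 + 0.3086×721.2 − 0.04193×2.50×721.2 = -56.80 mGal
Δg_SB(B) = 978909.00 − 979071.63 + 0.3086×660.7 − 0.04193×2.50×660.7 = -28.00 mGal
Difference = -28.00 − (-56.80) = 28.80 mGal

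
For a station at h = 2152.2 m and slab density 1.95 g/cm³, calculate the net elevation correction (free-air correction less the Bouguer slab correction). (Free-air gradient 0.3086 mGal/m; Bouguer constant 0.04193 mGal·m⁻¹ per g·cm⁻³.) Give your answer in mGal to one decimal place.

488.2

Combined gradient = 0.3086 − 0.04193 × 1.95 = 0.2268365 mGal/m
Combined elevation correction = 0.2268365 × 2152.2 = 488.2 mGal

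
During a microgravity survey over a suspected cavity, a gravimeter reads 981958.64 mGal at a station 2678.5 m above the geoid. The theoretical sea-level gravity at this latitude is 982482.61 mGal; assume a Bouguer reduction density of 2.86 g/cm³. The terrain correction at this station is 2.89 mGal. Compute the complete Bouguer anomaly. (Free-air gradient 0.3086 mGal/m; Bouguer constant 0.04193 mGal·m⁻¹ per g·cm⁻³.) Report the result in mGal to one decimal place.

Free-air correction = 0.3086 × 2678.5 = 826.59 mGal
Free-air anomaly = 981958.64 − 982482.61 + (826.59) = 302.62 mGal
Bouguer slab correction = 0.04193 × 2.86 × 2678.5 = 321.21 mGal
Simple Bouguer anomaly = 302.62 − (321.21) = -18.59 mGal
Complete Bouguer anomaly = -18.59 + 2.89 = -15.70 mGal

-15.7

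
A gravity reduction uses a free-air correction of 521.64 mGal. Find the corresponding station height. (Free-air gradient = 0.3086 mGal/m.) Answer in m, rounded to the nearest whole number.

h = 521.64 / 0.3086 = 1690.34 m

1690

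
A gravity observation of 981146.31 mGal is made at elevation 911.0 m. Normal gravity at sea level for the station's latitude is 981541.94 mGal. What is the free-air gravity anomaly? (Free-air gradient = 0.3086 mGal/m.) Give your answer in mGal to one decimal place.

-114.5

Free-air correction = 0.3086 × 911.0 = 281.13 mGal
Free-air anomaly = 981146.31 − 981541.94 + (281.13) = -114.50 mGal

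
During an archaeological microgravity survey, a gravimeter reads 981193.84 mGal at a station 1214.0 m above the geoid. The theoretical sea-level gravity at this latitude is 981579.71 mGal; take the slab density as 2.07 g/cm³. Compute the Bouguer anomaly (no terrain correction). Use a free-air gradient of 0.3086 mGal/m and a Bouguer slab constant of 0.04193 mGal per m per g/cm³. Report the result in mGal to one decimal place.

-116.6

Free-air correction = 0.3086 × 1214.0 = 374.64 mGal
Free-air anomaly = 981193.84 − 981579.71 + (374.64) = -11.23 mGal
Bouguer slab correction = 0.04193 × 2.07 × 1214.0 = 105.37 mGal
Simple Bouguer anomaly = -11.23 − (105.37) = -116.60 mGal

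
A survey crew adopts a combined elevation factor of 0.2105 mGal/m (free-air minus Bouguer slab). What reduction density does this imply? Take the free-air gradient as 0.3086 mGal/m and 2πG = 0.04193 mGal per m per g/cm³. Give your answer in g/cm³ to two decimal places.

2.34

0.2105 = 0.3086 − 0.04193 × ρ
ρ = (0.3086 − 0.2105) / 0.04193 = 2.34 g/cm³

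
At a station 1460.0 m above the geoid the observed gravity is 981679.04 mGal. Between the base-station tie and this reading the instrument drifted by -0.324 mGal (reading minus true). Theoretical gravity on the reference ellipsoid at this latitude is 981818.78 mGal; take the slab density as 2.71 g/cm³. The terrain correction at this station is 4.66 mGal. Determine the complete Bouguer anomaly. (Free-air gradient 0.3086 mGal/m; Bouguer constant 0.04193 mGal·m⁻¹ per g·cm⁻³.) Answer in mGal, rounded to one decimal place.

Drift-corrected reading = 981679.04 − (-0.324) = 981679.364 mGal
Free-air correction = 0.3086 × 1460.0 = 450.56 mGal
Free-air anomaly = 981679.364 − 981818.78 + (450.56) = 311.144 mGal
Bouguer slab correction = 0.04193 × 2.71 × 1460.0 = 165.90 mGal
Simple Bouguer anomaly = 311.144 − (165.90) = 145.244 mGal
Complete Bouguer anomaly = 145.244 + 4.66 = 149.904 mGal

149.9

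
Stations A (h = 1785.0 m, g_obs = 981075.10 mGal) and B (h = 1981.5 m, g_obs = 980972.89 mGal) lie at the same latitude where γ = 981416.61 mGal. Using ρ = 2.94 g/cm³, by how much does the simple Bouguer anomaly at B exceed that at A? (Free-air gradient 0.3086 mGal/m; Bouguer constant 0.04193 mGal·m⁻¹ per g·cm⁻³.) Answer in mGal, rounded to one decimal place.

Δg_SB(A) = 981075.10 − 981416.61 + 0.3086×1785.0 − 0.04193×2.94×1785.0 = -10.70 mGal
Δg_SB(B) = 980972.89 − 981416.61 + 0.3086×1981.5 − 0.04193×2.94×1981.5 = -76.50 mGal
Difference = -76.50 − (-10.70) = -65.80 mGal

-65.8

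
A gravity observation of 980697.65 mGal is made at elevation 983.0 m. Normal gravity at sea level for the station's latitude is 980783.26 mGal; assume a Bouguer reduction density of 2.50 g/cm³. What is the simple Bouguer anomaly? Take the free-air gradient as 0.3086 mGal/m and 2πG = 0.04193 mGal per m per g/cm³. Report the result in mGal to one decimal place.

Free-air correction = 0.3086 × 983.0 = 303.35 mGal
Free-air anomaly = 980697.65 − 980783.26 + (303.35) = 217.74 mGal
Bouguer slab correction = 0.04193 × 2.50 × 983.0 = 103.04 mGal
Simple Bouguer anomaly = 217.74 − (103.04) = 114.70 mGal

114.7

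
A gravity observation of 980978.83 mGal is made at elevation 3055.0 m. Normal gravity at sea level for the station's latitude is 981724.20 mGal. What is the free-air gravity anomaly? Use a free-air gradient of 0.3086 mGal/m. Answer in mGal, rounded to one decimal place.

Free-air correction = 0.3086 × 3055.0 = 942.77 mGal
Free-air anomaly = 980978.83 − 981724.20 + (942.77) = 197.40 mGal

197.4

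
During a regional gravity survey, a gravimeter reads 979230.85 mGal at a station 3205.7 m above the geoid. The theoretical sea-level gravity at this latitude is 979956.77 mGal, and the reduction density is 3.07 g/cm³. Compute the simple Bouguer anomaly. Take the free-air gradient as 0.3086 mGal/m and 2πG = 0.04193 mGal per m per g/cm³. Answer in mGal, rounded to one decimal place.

-149.3

Free-air correction = 0.3086 × 3205.7 = 989.28 mGal
Free-air anomaly = 979230.85 − 979956.77 + (989.28) = 263.36 mGal
Bouguer slab correction = 0.04193 × 3.07 × 3205.7 = 412.65 mGal
Simple Bouguer anomaly = 263.36 − (412.65) = -149.29 mGal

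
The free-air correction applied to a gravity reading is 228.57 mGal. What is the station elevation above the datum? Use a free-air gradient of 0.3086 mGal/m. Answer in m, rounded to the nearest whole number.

741

h = 228.57 / 0.3086 = 740.67 m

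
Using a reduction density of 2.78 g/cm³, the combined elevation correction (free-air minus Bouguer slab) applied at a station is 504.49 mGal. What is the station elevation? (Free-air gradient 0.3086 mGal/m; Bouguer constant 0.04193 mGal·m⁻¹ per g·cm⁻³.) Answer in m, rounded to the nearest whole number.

2627

Combined gradient = 0.3086 − 0.04193 × 2.78 = 0.1920346 mGal/m
h = 504.49 / 0.1920346 = 2627.08 m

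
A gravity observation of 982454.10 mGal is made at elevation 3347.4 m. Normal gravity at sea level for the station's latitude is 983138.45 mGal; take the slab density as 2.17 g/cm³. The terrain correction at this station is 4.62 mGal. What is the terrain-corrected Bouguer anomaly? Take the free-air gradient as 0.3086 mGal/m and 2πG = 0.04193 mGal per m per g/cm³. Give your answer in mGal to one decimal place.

Free-air correction = 0.3086 × 3347.4 = 1033.01 mGal
Free-air anomaly = 982454.10 − 983138.45 + (1033.01) = 348.66 mGal
Bouguer slab correction = 0.04193 × 2.17 × 3347.4 = 304.57 mGal
Simple Bouguer anomaly = 348.66 − (304.57) = 44.09 mGal
Complete Bouguer anomaly = 44.09 + 4.62 = 48.71 mGal

48.7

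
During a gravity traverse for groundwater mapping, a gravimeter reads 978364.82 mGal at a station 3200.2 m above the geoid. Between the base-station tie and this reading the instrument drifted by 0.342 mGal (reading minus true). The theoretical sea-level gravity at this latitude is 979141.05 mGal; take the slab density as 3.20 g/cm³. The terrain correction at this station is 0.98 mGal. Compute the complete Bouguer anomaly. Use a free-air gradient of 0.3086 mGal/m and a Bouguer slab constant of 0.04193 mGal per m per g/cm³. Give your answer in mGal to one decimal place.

-217.4

Drift-corrected reading = 978364.82 − (0.342) = 978364.478 mGal
Free-air correction = 0.3086 × 3200.2 = 987.58 mGal
Free-air anomaly = 978364.478 − 979141.05 + (987.58) = 211.008 mGal
Bouguer slab correction = 0.04193 × 3.20 × 3200.2 = 429.39 mGal
Simple Bouguer anomaly = 211.008 − (429.39) = -218.382 mGal
Complete Bouguer anomaly = -218.382 + 0.98 = -217.402 mGal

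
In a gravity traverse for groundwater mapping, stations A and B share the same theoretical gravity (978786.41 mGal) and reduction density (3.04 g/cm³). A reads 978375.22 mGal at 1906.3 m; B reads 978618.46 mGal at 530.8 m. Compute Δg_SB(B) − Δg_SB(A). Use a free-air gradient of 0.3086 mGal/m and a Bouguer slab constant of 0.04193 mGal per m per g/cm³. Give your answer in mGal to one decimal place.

Δg_SB(A) = 978375.22 − 978786.41 + 0.3086×1906.3 − 0.04193×3.04×1906.3 = -65.90 mGal
Δg_SB(B) = 978618.46 − 978786.41 + 0.3086×530.8 − 0.04193×3.04×530.8 = -71.80 mGal
Difference = -71.80 − (-65.90) = -5.90 mGal

-5.9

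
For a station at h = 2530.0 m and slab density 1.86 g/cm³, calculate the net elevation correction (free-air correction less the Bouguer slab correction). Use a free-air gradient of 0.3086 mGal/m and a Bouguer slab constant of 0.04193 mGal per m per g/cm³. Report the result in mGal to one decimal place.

Combined gradient = 0.3086 − 0.04193 × 1.86 = 0.2306102 mGal/m
Combined elevation correction = 0.2306102 × 2530.0 = 583.4 mGal

583.4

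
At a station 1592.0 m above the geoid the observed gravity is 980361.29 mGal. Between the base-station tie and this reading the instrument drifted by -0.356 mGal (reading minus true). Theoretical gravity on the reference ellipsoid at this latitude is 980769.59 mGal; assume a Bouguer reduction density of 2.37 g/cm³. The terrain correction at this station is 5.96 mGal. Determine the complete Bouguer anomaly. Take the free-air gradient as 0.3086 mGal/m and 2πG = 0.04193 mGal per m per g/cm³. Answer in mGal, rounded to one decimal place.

Drift-corrected reading = 980361.29 − (-0.356) = 980361.646 mGal
Free-air correction = 0.3086 × 1592.0 = 491.29 mGal
Free-air anomaly = 980361.646 − 980769.59 + (491.29) = 83.346 mGal
Bouguer slab correction = 0.04193 × 2.37 × 1592.0 = 158.20 mGal
Simple Bouguer anomaly = 83.346 − (158.20) = -74.854 mGal
Complete Bouguer anomaly = -74.854 + 5.96 = -68.894 mGal

-68.9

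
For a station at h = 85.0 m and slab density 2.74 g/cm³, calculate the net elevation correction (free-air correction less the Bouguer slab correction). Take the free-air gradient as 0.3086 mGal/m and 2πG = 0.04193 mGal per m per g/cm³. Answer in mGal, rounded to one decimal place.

16.5

Combined gradient = 0.3086 − 0.04193 × 2.74 = 0.1937118 mGal/m
Combined elevation correction = 0.1937118 × 85.0 = 16.5 mGal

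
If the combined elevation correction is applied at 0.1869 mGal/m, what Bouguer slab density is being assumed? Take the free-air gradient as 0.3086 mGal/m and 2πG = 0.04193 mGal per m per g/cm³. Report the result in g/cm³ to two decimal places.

2.90

0.1869 = 0.3086 − 0.04193 × ρ
ρ = (0.3086 − 0.1869) / 0.04193 = 2.90 g/cm³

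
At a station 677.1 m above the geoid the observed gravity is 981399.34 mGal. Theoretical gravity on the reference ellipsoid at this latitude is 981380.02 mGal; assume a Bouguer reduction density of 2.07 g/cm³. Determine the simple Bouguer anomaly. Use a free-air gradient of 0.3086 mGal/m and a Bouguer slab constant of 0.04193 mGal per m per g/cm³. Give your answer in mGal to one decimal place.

169.5

Free-air correction = 0.3086 × 677.1 = 208.95 mGal
Free-air anomaly = 981399.34 − 981380.02 + (208.95) = 228.27 mGal
Bouguer slab correction = 0.04193 × 2.07 × 677.1 = 58.77 mGal
Simple Bouguer anomaly = 228.27 − (58.77) = 169.50 mGal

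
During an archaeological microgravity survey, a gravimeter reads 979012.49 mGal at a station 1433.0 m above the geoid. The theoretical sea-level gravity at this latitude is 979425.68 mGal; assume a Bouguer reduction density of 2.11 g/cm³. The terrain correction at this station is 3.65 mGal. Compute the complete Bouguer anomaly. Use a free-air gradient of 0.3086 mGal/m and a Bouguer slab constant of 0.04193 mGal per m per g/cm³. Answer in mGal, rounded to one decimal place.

-94.1

Free-air correction = 0.3086 × 1433.0 = 442.22 mGal
Free-air anomaly = 979012.49 − 979425.68 + (442.22) = 29.03 mGal
Bouguer slab correction = 0.04193 × 2.11 × 1433.0 = 126.78 mGal
Simple Bouguer anomaly = 29.03 − (126.78) = -97.75 mGal
Complete Bouguer anomaly = -97.75 + 3.65 = -94.10 mGal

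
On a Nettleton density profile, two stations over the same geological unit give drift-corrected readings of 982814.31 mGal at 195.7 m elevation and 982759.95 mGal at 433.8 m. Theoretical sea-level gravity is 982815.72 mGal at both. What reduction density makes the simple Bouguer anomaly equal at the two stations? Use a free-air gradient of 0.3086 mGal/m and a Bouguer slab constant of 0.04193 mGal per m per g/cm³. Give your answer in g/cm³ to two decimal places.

Δg_obs = 982759.95 − 982814.31 = -54.36 mGal over Δh = 433.8 − 195.7 = 238.1 m
Equal Bouguer anomalies ⇒ Δg_obs + (0.3086 − 0.04193ρ)·Δh = 0
0.3086 − 0.04193ρ = −Δg_obs/Δh = 0.22831
ρ = (0.3086 − 0.22831) / 0.04193 = 1.91 g/cm³

1.91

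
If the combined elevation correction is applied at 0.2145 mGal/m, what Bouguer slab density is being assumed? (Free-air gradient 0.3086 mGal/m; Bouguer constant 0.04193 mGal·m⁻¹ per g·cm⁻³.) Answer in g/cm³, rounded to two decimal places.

2.24

0.2145 = 0.3086 − 0.04193 × ρ
ρ = (0.3086 − 0.2145) / 0.04193 = 2.24 g/cm³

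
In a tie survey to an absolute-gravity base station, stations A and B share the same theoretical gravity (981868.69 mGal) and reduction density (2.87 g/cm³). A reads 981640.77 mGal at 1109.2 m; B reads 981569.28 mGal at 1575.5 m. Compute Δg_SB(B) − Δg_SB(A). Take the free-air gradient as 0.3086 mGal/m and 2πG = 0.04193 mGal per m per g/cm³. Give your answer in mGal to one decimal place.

Δg_SB(A) = 981640.77 − 981868.69 + 0.3086×1109.2 − 0.04193×2.87×1109.2 = -19.10 mGal
Δg_SB(B) = 981569.28 − 981868.69 + 0.3086×1575.5 − 0.04193×2.87×1575.5 = -2.80 mGal
Difference = -2.80 − (-19.10) = 16.30 mGal

16.3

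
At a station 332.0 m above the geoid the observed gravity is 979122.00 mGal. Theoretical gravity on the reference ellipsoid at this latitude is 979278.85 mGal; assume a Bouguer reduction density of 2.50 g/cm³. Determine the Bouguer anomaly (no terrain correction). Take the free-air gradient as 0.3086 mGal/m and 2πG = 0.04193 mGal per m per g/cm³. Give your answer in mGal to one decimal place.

Free-air correction = 0.3086 × 332.0 = 102.46 mGal
Free-air anomaly = 979122.00 − 979278.85 + (102.46) = -54.39 mGal
Bouguer slab correction = 0.04193 × 2.50 × 332.0 = 34.80 mGal
Simple Bouguer anomaly = -54.39 − (34.80) = -89.19 mGal

-89.2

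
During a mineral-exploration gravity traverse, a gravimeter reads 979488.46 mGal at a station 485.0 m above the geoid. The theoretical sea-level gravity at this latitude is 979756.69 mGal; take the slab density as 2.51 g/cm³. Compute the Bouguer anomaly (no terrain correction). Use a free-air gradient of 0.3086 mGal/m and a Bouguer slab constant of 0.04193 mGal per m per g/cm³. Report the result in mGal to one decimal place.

-169.6

Free-air correction = 0.3086 × 485.0 = 149.67 mGal
Free-air anomaly = 979488.46 − 979756.69 + (149.67) = -118.56 mGal
Bouguer slab correction = 0.04193 × 2.51 × 485.0 = 51.04 mGal
Simple Bouguer anomaly = -118.56 − (51.04) = -169.60 mGal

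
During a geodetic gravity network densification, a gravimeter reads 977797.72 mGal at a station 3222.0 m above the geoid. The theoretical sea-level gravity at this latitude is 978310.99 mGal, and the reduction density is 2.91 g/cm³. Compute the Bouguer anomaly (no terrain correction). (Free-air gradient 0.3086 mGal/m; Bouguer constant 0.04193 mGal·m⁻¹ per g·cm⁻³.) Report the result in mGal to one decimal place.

Free-air correction = 0.3086 × 3222.0 = 994.31 mGal
Free-air anomaly = 977797.72 − 978310.99 + (994.31) = 481.04 mGal
Bouguer slab correction = 0.04193 × 2.91 × 3222.0 = 393.14 mGal
Simple Bouguer anomaly = 481.04 − (393.14) = 87.90 mGal

87.9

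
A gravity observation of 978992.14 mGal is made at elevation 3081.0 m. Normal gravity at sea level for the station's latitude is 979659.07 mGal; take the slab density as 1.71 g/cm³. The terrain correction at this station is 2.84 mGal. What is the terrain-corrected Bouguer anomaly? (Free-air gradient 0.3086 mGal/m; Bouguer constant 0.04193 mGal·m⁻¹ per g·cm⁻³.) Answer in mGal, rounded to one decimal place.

65.8

Free-air correction = 0.3086 × 3081.0 = 950.80 mGal
Free-air anomaly = 978992.14 − 979659.07 + (950.80) = 283.87 mGal
Bouguer slab correction = 0.04193 × 1.71 × 3081.0 = 220.91 mGal
Simple Bouguer anomaly = 283.87 − (220.91) = 62.96 mGal
Complete Bouguer anomaly = 62.96 + 2.84 = 65.80 mGal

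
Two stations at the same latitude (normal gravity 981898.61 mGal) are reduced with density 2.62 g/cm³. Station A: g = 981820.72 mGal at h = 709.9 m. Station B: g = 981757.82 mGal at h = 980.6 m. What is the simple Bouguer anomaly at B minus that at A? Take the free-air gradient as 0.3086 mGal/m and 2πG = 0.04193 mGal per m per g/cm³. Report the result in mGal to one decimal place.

-9.1

Δg_SB(A) = 981820.72 − 981898.61 + 0.3086×709.9 − 0.04193×2.62×709.9 = 63.20 mGal
Δg_SB(B) = 981757.82 − 981898.61 + 0.3086×980.6 − 0.04193×2.62×980.6 = 54.10 mGal
Difference = 54.10 − (63.20) = -9.10 mGal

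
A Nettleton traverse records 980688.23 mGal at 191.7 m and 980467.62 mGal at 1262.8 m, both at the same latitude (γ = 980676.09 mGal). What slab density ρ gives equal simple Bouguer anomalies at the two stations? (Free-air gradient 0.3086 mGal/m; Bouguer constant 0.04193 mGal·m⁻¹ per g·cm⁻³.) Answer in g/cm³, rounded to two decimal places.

Δg_obs = 980467.62 − 980688.23 = -220.61 mGal over Δh = 1262.8 − 191.7 = 1071.1 m
Equal Bouguer anomalies ⇒ Δg_obs + (0.3086 − 0.04193ρ)·Δh = 0
0.3086 − 0.04193ρ = −Δg_obs/Δh = 0.20597
ρ = (0.3086 − 0.20597) / 0.04193 = 2.45 g/cm³

2.45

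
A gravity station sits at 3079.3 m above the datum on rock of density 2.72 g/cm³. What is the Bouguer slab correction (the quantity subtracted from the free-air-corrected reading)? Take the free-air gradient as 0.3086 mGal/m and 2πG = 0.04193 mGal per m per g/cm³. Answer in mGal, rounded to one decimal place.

Bouguer slab correction = 0.04193 × 2.72 × 3079.3 = 351.2 mGal

351.2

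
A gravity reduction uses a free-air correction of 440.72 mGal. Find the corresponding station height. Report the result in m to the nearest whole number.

h = 440.72 / 0.3086 = 1428.13 m

1428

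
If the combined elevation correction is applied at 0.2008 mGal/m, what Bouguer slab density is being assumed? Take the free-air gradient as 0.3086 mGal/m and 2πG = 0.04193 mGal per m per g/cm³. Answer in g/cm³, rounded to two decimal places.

2.57

0.2008 = 0.3086 − 0.04193 × ρ
ρ = (0.3086 − 0.2008) / 0.04193 = 2.57 g/cm³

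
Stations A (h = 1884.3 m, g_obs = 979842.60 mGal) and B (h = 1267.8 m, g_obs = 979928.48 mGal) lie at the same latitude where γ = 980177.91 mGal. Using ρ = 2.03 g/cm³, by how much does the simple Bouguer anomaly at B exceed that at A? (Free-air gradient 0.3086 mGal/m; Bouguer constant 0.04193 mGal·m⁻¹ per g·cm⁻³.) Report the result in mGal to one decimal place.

-51.9

Δg_SB(A) = 979842.60 − 980177.91 + 0.3086×1884.3 − 0.04193×2.03×1884.3 = 85.80 mGal
Δg_SB(B) = 979928.48 − 980177.91 + 0.3086×1267.8 − 0.04193×2.03×1267.8 = 33.90 mGal
Difference = 33.90 − (85.80) = -51.90 mGal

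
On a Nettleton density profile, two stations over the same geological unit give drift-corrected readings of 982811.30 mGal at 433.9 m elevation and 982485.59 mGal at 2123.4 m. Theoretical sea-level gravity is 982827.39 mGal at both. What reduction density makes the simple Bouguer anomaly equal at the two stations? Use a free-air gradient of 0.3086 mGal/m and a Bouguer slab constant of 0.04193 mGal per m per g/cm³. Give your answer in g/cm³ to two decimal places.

2.76

Δg_obs = 982485.59 − 982811.30 = -325.71 mGal over Δh = 2123.4 − 433.9 = 1689.5 m
Equal Bouguer anomalies ⇒ Δg_obs + (0.3086 − 0.04193ρ)·Δh = 0
0.3086 − 0.04193ρ = −Δg_obs/Δh = 0.19278
ρ = (0.3086 − 0.19278) / 0.04193 = 2.76 g/cm³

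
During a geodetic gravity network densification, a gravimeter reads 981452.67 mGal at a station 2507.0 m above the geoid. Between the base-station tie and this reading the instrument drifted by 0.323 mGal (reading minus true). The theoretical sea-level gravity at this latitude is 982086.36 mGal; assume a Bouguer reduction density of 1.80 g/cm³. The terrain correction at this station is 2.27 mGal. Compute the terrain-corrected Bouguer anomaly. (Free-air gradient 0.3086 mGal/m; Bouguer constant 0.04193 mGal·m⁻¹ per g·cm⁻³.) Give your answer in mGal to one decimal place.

-47.3

Drift-corrected reading = 981452.67 − (0.323) = 981452.347 mGal
Free-air correction = 0.3086 × 2507.0 = 773.66 mGal
Free-air anomaly = 981452.347 − 982086.36 + (773.66) = 139.647 mGal
Bouguer slab correction = 0.04193 × 1.80 × 2507.0 = 189.21 mGal
Simple Bouguer anomaly = 139.647 − (189.21) = -49.563 mGal
Complete Bouguer anomaly = -49.563 + 2.27 = -47.293 mGal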